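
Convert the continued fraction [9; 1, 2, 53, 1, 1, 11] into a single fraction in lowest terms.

Build up convergents one term at a time:
a_0 = 9: 9/1
a_1 = 1: 10/1
a_2 = 2: 29/3
a_3 = 53: 1547/160
a_4 = 1: 1576/163
a_5 = 1: 3123/323
a_6 = 11: 35929/3716

35929/3716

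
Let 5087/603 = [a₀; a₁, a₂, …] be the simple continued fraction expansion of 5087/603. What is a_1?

2

5087 = 8·603 + 263, so a_0 = 8
603 = 2·263 + 77, so a_1 = 2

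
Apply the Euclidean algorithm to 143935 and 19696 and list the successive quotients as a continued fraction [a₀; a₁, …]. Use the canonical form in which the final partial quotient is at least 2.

[7; 3, 4, 43, 17, 2]

143935 ÷ 19696 → quotient 7, remainder 6063
19696 ÷ 6063 → quotient 3, remainder 1507
6063 ÷ 1507 → quotient 4, remainder 35
1507 ÷ 35 → quotient 43, remainder 2
35 ÷ 2 → quotient 17, remainder 1
2 ÷ 1 → quotient 2, remainder 0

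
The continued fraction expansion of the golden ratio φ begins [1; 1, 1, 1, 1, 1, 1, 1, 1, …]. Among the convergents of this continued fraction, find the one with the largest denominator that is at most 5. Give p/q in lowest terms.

List convergents until the denominator exceeds the bound:
a_0 = 1: 1/1  (≤ bound)
a_1 = 1: 2/1  (≤ bound)
a_2 = 1: 3/2  (≤ bound)
a_3 = 1: 5/3  (≤ bound)
a_4 = 1: 8/5  (≤ bound)
a_5 = 1: 13/8  (> 5, stop)

8/5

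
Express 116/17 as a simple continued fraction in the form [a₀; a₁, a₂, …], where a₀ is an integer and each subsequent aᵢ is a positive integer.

[6; 1, 4, 1, 2]

116 = 6·17 + 14, so a_0 = 6
17 = 1·14 + 3, so a_1 = 1
14 = 4·3 + 2, so a_2 = 4
3 = 1·2 + 1, so a_3 = 1
2 = 2·1 + 0, so a_4 = 2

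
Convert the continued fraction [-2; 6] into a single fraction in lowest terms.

-11/6

Compute successive convergents:
a_0 = -2: -2/1
a_1 = 6: -11/6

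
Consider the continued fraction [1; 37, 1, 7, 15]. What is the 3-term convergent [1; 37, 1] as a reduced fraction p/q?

39/38

Build up convergents one term at a time:
a_0 = 1: 1/1
a_1 = 37: 38/37
a_2 = 1: 39/38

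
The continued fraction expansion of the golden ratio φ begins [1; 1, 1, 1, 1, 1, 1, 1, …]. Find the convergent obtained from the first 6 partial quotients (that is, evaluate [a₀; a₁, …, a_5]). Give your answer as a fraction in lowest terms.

Work from the innermost term outward:
Start with 1.
1 + 1/(1/1) = 1 + 1/1 = 2/1
1 + 1/(2/1) = 1 + 1/2 = 3/2
1 + 1/(3/2) = 1 + 2/3 = 5/3
1 + 1/(5/3) = 1 + 3/5 = 8/5
1 + 1/(8/5) = 1 + 5/8 = 13/8

13/8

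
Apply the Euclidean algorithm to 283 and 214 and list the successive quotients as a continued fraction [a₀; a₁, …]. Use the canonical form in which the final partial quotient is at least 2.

283 ÷ 214 → quotient 1, remainder 69
214 ÷ 69 → quotient 3, remainder 7
69 ÷ 7 → quotient 9, remainder 6
7 ÷ 6 → quotient 1, remainder 1
6 ÷ 1 → quotient 6, remainder 0

[1; 3, 9, 1, 6]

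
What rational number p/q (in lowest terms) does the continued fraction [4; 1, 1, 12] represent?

113/25

Use the convergent recurrence hₖ = aₖ·hₖ₋₁ + hₖ₋₂ (and likewise for the denominators kₖ):
a_0 = 4: 4/1
a_1 = 1: 5/1
a_2 = 1: 9/2
a_3 = 12: 113/25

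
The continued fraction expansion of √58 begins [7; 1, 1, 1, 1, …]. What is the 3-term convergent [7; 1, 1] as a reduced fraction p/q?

15/2

Compute successive convergents:
a_0 = 7: 7/1
a_1 = 1: 8/1
a_2 = 1: 15/2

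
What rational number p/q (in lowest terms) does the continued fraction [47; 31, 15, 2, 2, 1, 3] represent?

Start with 3.
1 + 1/(3/1) = 1 + 1/3 = 4/3
2 + 1/(4/3) = 2 + 3/4 = 11/4
2 + 1/(11/4) = 2 + 4/11 = 26/11
15 + 1/(26/11) = 15 + 11/26 = 401/26
31 + 1/(401/26) = 31 + 26/401 = 12457/401
47 + 1/(12457/401) = 47 + 401/12457 = 585880/12457

585880/12457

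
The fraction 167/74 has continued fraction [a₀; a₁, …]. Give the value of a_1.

3

167 ÷ 74 → quotient 2, remainder 19
74 ÷ 19 → quotient 3, remainder 17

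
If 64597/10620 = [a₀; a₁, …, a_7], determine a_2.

9

64597 ÷ 10620 → quotient 6, remainder 877
10620 ÷ 877 → quotient 12, remainder 96
877 ÷ 96 → quotient 9, remainder 13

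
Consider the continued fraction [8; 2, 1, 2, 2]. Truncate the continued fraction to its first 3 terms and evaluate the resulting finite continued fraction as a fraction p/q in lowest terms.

Start with 1.
2 + 1/(1/1) = 2 + 1/1 = 3/1
8 + 1/(3/1) = 8 + 1/3 = 25/3

25/3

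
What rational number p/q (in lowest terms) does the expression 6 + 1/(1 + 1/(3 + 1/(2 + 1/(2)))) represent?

a_0 = 6: 6/1
a_1 = 1: 7/1
a_2 = 3: 27/4
a_3 = 2: 61/9
a_4 = 2: 149/22

149/22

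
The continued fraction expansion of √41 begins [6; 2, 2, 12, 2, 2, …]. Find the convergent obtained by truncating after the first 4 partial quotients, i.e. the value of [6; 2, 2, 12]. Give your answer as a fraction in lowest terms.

Starting at the tail and folding back:
Start with 12.
2 + 1/(12/1) = 2 + 1/12 = 25/12
2 + 1/(25/12) = 2 + 12/25 = 62/25
6 + 1/(62/25) = 6 + 25/62 = 397/62

397/62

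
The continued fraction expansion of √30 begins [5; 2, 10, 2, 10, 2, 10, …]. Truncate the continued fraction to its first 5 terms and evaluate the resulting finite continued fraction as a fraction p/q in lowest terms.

Collapse the nested fraction from the inside out:
Start with 10.
2 + 1/(10/1) = 2 + 1/10 = 21/10
10 + 1/(21/10) = 10 + 10/21 = 220/21
2 + 1/(220/21) = 2 + 21/220 = 461/220
5 + 1/(461/220) = 5 + 220/461 = 2525/461

2525/461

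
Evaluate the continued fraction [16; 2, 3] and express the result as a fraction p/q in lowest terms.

Start with 3.
2 + 1/(3/1) = 2 + 1/3 = 7/3
16 + 1/(7/3) = 16 + 3/7 = 115/7

115/7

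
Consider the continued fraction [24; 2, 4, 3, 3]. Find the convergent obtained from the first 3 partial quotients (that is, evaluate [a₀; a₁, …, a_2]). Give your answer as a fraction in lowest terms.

Starting at the tail and folding back:
Start with 4.
2 + 1/(4/1) = 2 + 1/4 = 9/4
24 + 1/(9/4) = 24 + 4/9 = 220/9

220/9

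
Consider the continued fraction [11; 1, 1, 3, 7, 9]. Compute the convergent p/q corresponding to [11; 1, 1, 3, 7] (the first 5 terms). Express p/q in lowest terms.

590/51

Start with 7.
3 + 1/(7/1) = 3 + 1/7 = 22/7
1 + 1/(22/7) = 1 + 7/22 = 29/22
1 + 1/(29/22) = 1 + 22/29 = 51/29
11 + 1/(51/29) = 11 + 29/51 = 590/51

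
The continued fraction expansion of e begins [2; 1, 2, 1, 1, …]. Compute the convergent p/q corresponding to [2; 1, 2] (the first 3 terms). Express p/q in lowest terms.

a_0 = 2: 2/1
a_1 = 1: 3/1
a_2 = 2: 8/3

8/3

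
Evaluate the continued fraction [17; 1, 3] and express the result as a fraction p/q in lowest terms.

a_0 = 17: 17/1
a_1 = 1: 18/1
a_2 = 3: 71/4

71/4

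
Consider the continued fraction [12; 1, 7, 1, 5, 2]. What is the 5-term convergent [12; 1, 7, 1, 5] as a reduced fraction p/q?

Work from the innermost term outward:
Start with 5.
1 + 1/(5/1) = 1 + 1/5 = 6/5
7 + 1/(6/5) = 7 + 5/6 = 47/6
1 + 1/(47/6) = 1 + 6/47 = 53/47
12 + 1/(53/47) = 12 + 47/53 = 683/53

683/53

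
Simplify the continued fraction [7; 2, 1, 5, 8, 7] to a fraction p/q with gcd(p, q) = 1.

a_0 = 7: 7/1
a_1 = 2: 15/2
a_2 = 1: 22/3
a_3 = 5: 125/17
a_4 = 8: 1022/139
a_5 = 7: 7279/990

7279/990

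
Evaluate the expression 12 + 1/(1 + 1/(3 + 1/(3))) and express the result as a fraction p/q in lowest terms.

a_0 = 12: 12/1
a_1 = 1: 13/1
a_2 = 3: 51/4
a_3 = 3: 166/13

166/13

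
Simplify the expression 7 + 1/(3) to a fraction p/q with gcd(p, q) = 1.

22/3

Start with 3.
7 + 1/(3/1) = 7 + 1/3 = 22/3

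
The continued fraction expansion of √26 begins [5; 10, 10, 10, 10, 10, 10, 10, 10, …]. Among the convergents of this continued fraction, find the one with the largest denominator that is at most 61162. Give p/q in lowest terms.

52525/10301

a_0 = 5: 5/1  (≤ bound)
a_1 = 10: 51/10  (≤ bound)
a_2 = 10: 515/101  (≤ bound)
a_3 = 10: 5201/1020  (≤ bound)
a_4 = 10: 52525/10301  (≤ bound)
a_5 = 10: 530451/104030  (> 61162, stop)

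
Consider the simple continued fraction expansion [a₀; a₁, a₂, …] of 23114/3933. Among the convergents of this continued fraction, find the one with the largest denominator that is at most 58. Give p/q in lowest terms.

335/57

List convergents until the denominator exceeds the bound:
a_0 = 5: 5/1  (≤ bound)
a_1 = 1: 6/1  (≤ bound)
a_2 = 7: 47/8  (≤ bound)
a_3 = 7: 335/57  (≤ bound)
a_4 = 1: 382/65  (> 58, stop)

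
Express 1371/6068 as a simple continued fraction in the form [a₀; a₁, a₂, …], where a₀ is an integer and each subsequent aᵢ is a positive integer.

[0; 4, 2, 2, 1, 7, 8, 3]

Run the Euclidean algorithm, recording each quotient:
1371 ÷ 6068 → quotient 0, remainder 1371
6068 ÷ 1371 → quotient 4, remainder 584
1371 ÷ 584 → quotient 2, remainder 203
584 ÷ 203 → quotient 2, remainder 178
203 ÷ 178 → quotient 1, remainder 25
178 ÷ 25 → quotient 7, remainder 3
25 ÷ 3 → quotient 8, remainder 1
3 ÷ 1 → quotient 3, remainder 0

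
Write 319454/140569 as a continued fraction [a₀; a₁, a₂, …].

[2; 3, 1, 2, 54, 1, 22, 10]

319454 = 2·140569 + 38316, so a_0 = 2
140569 = 3·38316 + 25621, so a_1 = 3
38316 = 1·25621 + 12695, so a_2 = 1
25621 = 2·12695 + 231, so a_3 = 2
12695 = 54·231 + 221, so a_4 = 54
231 = 1·221 + 10, so a_5 = 1
221 = 22·10 + 1, so a_6 = 22
10 = 10·1 + 0, so a_7 = 10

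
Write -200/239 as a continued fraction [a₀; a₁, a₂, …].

[-1; 6, 7, 1, 4]

Repeatedly divide and take the remainder:
-200 = -1·239 + 39, so a_0 = -1
239 = 6·39 + 5, so a_1 = 6
39 = 7·5 + 4, so a_2 = 7
5 = 1·4 + 1, so a_3 = 1
4 = 4·1 + 0, so a_4 = 4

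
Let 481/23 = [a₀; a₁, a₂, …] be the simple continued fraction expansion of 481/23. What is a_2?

Run the Euclidean algorithm, recording each quotient:
⌊481/23⌋ = 20, remainder 21
⌊23/21⌋ = 1, remainder 2
⌊21/2⌋ = 10, remainder 1

10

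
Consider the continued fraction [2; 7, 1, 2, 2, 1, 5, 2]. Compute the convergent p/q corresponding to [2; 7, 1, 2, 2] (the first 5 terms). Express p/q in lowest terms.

115/54

Work from the innermost term outward:
Start with 2.
2 + 1/(2/1) = 2 + 1/2 = 5/2
1 + 1/(5/2) = 1 + 2/5 = 7/5
7 + 1/(7/5) = 7 + 5/7 = 54/7
2 + 1/(54/7) = 2 + 7/54 = 115/54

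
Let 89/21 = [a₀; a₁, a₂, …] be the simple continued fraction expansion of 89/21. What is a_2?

5

89 ÷ 21 → quotient 4, remainder 5
21 ÷ 5 → quotient 4, remainder 1
5 ÷ 1 → quotient 5, remainder 0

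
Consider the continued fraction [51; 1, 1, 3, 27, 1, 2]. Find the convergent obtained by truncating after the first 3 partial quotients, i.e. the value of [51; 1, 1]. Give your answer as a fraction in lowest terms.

103/2

Start with 1.
1 + 1/(1/1) = 1 + 1/1 = 2/1
51 + 1/(2/1) = 51 + 1/2 = 103/2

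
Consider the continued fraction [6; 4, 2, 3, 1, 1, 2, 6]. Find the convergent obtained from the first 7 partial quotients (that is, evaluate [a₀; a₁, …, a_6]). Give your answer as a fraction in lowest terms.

a_0 = 6: 6/1
a_1 = 4: 25/4
a_2 = 2: 56/9
a_3 = 3: 193/31
a_4 = 1: 249/40
a_5 = 1: 442/71
a_6 = 2: 1133/182

1133/182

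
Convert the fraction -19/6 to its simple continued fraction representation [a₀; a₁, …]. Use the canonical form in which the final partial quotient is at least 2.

⌊-19/6⌋ = -4, remainder 5
⌊6/5⌋ = 1, remainder 1
⌊5/1⌋ = 5, remainder 0

[-4; 1, 5]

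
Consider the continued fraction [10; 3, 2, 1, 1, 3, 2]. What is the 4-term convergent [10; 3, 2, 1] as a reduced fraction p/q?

Use the convergent recurrence hₖ = aₖ·hₖ₋₁ + hₖ₋₂ (and likewise for the denominators kₖ):
a_0 = 10: 10/1
a_1 = 3: 31/3
a_2 = 2: 72/7
a_3 = 1: 103/10

103/10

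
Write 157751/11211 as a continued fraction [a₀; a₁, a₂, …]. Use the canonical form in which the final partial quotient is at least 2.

[14; 14, 15, 26, 2]

157751 = 14·11211 + 797, so a_0 = 14
11211 = 14·797 + 53, so a_1 = 14
797 = 15·53 + 2, so a_2 = 15
53 = 26·2 + 1, so a_3 = 26
2 = 2·1 + 0, so a_4 = 2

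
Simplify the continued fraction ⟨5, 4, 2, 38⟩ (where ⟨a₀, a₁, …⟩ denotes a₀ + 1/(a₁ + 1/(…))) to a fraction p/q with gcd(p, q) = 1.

Start with 38.
2 + 1/(38/1) = 2 + 1/38 = 77/38
4 + 1/(77/38) = 4 + 38/77 = 346/77
5 + 1/(346/77) = 5 + 77/346 = 1807/346

1807/346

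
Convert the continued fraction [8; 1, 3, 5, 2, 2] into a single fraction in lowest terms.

990/113

a_0 = 8: 8/1
a_1 = 1: 9/1
a_2 = 3: 35/4
a_3 = 5: 184/21
a_4 = 2: 403/46
a_5 = 2: 990/113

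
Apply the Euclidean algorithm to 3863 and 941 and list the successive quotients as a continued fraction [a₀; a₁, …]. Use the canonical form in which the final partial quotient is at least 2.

[4; 9, 1, 1, 49]

Apply division with remainder until the remainder is 0:
3863 ÷ 941 → quotient 4, remainder 99
941 ÷ 99 → quotient 9, remainder 50
99 ÷ 50 → quotient 1, remainder 49
50 ÷ 49 → quotient 1, remainder 1
49 ÷ 1 → quotient 49, remainder 0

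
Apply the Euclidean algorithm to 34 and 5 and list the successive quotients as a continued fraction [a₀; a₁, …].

Apply division with remainder until the remainder is 0:
⌊34/5⌋ = 6, remainder 4
⌊5/4⌋ = 1, remainder 1
⌊4/1⌋ = 4, remainder 0

[6; 1, 4]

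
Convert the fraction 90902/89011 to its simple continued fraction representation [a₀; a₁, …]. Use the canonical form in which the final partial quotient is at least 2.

Repeatedly divide and take the remainder:
90902 ÷ 89011 → quotient 1, remainder 1891
89011 ÷ 1891 → quotient 47, remainder 134
1891 ÷ 134 → quotient 14, remainder 15
134 ÷ 15 → quotient 8, remainder 14
15 ÷ 14 → quotient 1, remainder 1
14 ÷ 1 → quotient 14, remainder 0

[1; 47, 14, 8, 1, 14]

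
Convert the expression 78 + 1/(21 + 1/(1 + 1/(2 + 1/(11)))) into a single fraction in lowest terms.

57520/737

a_0 = 78: 78/1
a_1 = 21: 1639/21
a_2 = 1: 1717/22
a_3 = 2: 5073/65
a_4 = 11: 57520/737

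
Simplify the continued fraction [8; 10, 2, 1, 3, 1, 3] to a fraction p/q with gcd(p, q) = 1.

Start with 3.
1 + 1/(3/1) = 1 + 1/3 = 4/3
3 + 1/(4/3) = 3 + 3/4 = 15/4
1 + 1/(15/4) = 1 + 4/15 = 19/15
2 + 1/(19/15) = 2 + 15/19 = 53/19
10 + 1/(53/19) = 10 + 19/53 = 549/53
8 + 1/(549/53) = 8 + 53/549 = 4445/549

4445/549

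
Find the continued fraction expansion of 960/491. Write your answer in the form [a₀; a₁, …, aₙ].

960 = 1·491 + 469, so a_0 = 1
491 = 1·469 + 22, so a_1 = 1
469 = 21·22 + 7, so a_2 = 21
22 = 3·7 + 1, so a_3 = 3
7 = 7·1 + 0, so a_4 = 7

[1; 1, 21, 3, 7]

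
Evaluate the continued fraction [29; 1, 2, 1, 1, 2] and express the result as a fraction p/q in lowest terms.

535/18

Starting at the tail and folding back:
Start with 2.
1 + 1/(2/1) = 1 + 1/2 = 3/2
1 + 1/(3/2) = 1 + 2/3 = 5/3
2 + 1/(5/3) = 2 + 3/5 = 13/5
1 + 1/(13/5) = 1 + 5/13 = 18/13
29 + 1/(18/13) = 29 + 13/18 = 535/18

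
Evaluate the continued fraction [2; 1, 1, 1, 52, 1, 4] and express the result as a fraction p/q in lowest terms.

Starting at the tail and folding back:
Start with 4.
1 + 1/(4/1) = 1 + 1/4 = 5/4
52 + 1/(5/4) = 52 + 4/5 = 264/5
1 + 1/(264/5) = 1 + 5/264 = 269/264
1 + 1/(269/264) = 1 + 264/269 = 533/269
1 + 1/(533/269) = 1 + 269/533 = 802/533
2 + 1/(802/533) = 2 + 533/802 = 2137/802

2137/802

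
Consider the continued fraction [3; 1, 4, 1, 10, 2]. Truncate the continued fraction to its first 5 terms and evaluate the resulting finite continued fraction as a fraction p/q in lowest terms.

249/65

a_0 = 3: 3/1
a_1 = 1: 4/1
a_2 = 4: 19/5
a_3 = 1: 23/6
a_4 = 10: 249/65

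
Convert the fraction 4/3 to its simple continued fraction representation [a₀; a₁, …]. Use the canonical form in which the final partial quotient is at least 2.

[1; 3]

4 = 1·3 + 1, so a_0 = 1
3 = 3·1 + 0, so a_1 = 3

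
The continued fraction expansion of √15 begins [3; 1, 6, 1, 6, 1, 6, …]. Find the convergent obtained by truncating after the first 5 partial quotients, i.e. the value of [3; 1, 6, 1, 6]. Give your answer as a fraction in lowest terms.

213/55

Build up convergents one term at a time:
a_0 = 3: 3/1
a_1 = 1: 4/1
a_2 = 6: 27/7
a_3 = 1: 31/8
a_4 = 6: 213/55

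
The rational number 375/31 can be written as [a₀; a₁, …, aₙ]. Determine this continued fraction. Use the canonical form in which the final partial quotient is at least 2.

[12; 10, 3]

Repeatedly divide and take the remainder:
⌊375/31⌋ = 12, remainder 3
⌊31/3⌋ = 10, remainder 1
⌊3/1⌋ = 3, remainder 0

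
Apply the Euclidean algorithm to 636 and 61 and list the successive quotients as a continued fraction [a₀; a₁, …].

⌊636/61⌋ = 10, remainder 26
⌊61/26⌋ = 2, remainder 9
⌊26/9⌋ = 2, remainder 8
⌊9/8⌋ = 1, remainder 1
⌊8/1⌋ = 8, remainder 0

[10; 2, 2, 1, 8]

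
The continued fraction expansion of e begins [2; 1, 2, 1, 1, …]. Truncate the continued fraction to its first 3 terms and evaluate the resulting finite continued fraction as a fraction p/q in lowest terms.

8/3

Start with 2.
1 + 1/(2/1) = 1 + 1/2 = 3/2
2 + 1/(3/2) = 2 + 2/3 = 8/3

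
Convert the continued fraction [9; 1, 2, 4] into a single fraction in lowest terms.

Start with 4.
2 + 1/(4/1) = 2 + 1/4 = 9/4
1 + 1/(9/4) = 1 + 4/9 = 13/9
9 + 1/(13/9) = 9 + 9/13 = 126/13

126/13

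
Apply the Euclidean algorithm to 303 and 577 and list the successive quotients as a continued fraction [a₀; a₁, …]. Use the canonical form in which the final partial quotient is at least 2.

Run the Euclidean algorithm, recording each quotient:
⌊303/577⌋ = 0, remainder 303
⌊577/303⌋ = 1, remainder 274
⌊303/274⌋ = 1, remainder 29
⌊274/29⌋ = 9, remainder 13
⌊29/13⌋ = 2, remainder 3
⌊13/3⌋ = 4, remainder 1
⌊3/1⌋ = 3, remainder 0

[0; 1, 1, 9, 2, 4, 3]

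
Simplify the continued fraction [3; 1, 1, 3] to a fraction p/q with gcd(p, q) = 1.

a_0 = 3: 3/1
a_1 = 1: 4/1
a_2 = 1: 7/2
a_3 = 3: 25/7

25/7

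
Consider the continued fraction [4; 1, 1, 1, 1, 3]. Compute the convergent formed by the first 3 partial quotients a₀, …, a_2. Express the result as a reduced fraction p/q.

a_0 = 4: 4/1
a_1 = 1: 5/1
a_2 = 1: 9/2

9/2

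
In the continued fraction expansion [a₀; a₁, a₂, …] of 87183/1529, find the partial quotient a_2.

1

87183 = 57·1529 + 30, so a_0 = 57
1529 = 50·30 + 29, so a_1 = 50
30 = 1·29 + 1, so a_2 = 1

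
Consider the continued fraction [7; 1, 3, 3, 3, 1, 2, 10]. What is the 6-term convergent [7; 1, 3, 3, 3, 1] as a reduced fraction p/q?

435/56

Use the convergent recurrence hₖ = aₖ·hₖ₋₁ + hₖ₋₂ (and likewise for the denominators kₖ):
a_0 = 7: 7/1
a_1 = 1: 8/1
a_2 = 3: 31/4
a_3 = 3: 101/13
a_4 = 3: 334/43
a_5 = 1: 435/56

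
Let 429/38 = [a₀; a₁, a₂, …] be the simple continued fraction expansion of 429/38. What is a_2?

429 = 11·38 + 11, so a_0 = 11
38 = 3·11 + 5, so a_1 = 3
11 = 2·5 + 1, so a_2 = 2

2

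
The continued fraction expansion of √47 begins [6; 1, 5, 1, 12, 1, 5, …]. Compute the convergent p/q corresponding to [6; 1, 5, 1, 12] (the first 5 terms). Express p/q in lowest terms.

Start with 12.
1 + 1/(12/1) = 1 + 1/12 = 13/12
5 + 1/(13/12) = 5 + 12/13 = 77/13
1 + 1/(77/13) = 1 + 13/77 = 90/77
6 + 1/(90/77) = 6 + 77/90 = 617/90

617/90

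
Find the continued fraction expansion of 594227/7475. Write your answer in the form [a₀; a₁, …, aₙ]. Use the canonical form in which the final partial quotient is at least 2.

[79; 2, 52, 7, 10]

Apply division with remainder until the remainder is 0:
594227 ÷ 7475 → quotient 79, remainder 3702
7475 ÷ 3702 → quotient 2, remainder 71
3702 ÷ 71 → quotient 52, remainder 10
71 ÷ 10 → quotient 7, remainder 1
10 ÷ 1 → quotient 10, remainder 0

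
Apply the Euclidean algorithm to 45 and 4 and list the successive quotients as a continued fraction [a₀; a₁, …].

⌊45/4⌋ = 11, remainder 1
⌊4/1⌋ = 4, remainder 0

[11; 4]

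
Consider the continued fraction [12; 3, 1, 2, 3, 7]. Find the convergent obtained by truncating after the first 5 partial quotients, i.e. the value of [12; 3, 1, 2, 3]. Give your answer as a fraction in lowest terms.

a_0 = 12: 12/1
a_1 = 3: 37/3
a_2 = 1: 49/4
a_3 = 2: 135/11
a_4 = 3: 454/37

454/37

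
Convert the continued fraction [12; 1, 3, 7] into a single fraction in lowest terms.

a_0 = 12: 12/1
a_1 = 1: 13/1
a_2 = 3: 51/4
a_3 = 7: 370/29

370/29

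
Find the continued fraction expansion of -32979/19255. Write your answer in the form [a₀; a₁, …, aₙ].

[-2; 3, 2, 12, 1, 6, 7, 4]

Run the Euclidean algorithm, recording each quotient:
-32979 ÷ 19255 → quotient -2, remainder 5531
19255 ÷ 5531 → quotient 3, remainder 2662
5531 ÷ 2662 → quotient 2, remainder 207
2662 ÷ 207 → quotient 12, remainder 178
207 ÷ 178 → quotient 1, remainder 29
178 ÷ 29 → quotient 6, remainder 4
29 ÷ 4 → quotient 7, remainder 1
4 ÷ 1 → quotient 4, remainder 0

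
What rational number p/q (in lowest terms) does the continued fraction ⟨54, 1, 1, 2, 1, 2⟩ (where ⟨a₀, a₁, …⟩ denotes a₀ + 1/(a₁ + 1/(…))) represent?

Work from the innermost term outward:
Start with 2.
1 + 1/(2/1) = 1 + 1/2 = 3/2
2 + 1/(3/2) = 2 + 2/3 = 8/3
1 + 1/(8/3) = 1 + 3/8 = 11/8
1 + 1/(11/8) = 1 + 8/11 = 19/11
54 + 1/(19/11) = 54 + 11/19 = 1037/19

1037/19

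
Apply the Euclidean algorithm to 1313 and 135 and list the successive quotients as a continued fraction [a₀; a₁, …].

Apply division with remainder until the remainder is 0:
⌊1313/135⌋ = 9, remainder 98
⌊135/98⌋ = 1, remainder 37
⌊98/37⌋ = 2, remainder 24
⌊37/24⌋ = 1, remainder 13
⌊24/13⌋ = 1, remainder 11
⌊13/11⌋ = 1, remainder 2
⌊11/2⌋ = 5, remainder 1
⌊2/1⌋ = 2, remainder 0

[9; 1, 2, 1, 1, 1, 5, 2]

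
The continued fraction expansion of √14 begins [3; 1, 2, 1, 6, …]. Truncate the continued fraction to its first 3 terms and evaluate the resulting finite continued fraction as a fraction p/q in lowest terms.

11/3

Use the convergent recurrence hₖ = aₖ·hₖ₋₁ + hₖ₋₂ (and likewise for the denominators kₖ):
a_0 = 3: 3/1
a_1 = 1: 4/1
a_2 = 2: 11/3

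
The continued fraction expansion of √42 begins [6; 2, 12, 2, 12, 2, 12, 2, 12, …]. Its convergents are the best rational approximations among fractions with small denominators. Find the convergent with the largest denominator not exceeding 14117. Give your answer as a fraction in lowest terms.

8749/1350

a_0 = 6: 6/1  (≤ bound)
a_1 = 2: 13/2  (≤ bound)
a_2 = 12: 162/25  (≤ bound)
a_3 = 2: 337/52  (≤ bound)
a_4 = 12: 4206/649  (≤ bound)
a_5 = 2: 8749/1350  (≤ bound)
a_6 = 12: 109194/16849  (> 14117, stop)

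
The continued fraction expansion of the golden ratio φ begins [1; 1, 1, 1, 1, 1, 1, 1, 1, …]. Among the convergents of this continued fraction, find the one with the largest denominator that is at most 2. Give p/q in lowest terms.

a_0 = 1: 1/1  (≤ bound)
a_1 = 1: 2/1  (≤ bound)
a_2 = 1: 3/2  (≤ bound)
a_3 = 1: 5/3  (> 2, stop)

3/2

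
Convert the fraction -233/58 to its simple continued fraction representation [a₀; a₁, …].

[-5; 1, 57]

-233 ÷ 58 → quotient -5, remainder 57
58 ÷ 57 → quotient 1, remainder 1
57 ÷ 1 → quotient 57, remainder 0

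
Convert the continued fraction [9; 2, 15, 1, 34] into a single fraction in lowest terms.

10936/1153

a_0 = 9: 9/1
a_1 = 2: 19/2
a_2 = 15: 294/31
a_3 = 1: 313/33
a_4 = 34: 10936/1153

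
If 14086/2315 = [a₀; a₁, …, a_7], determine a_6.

1

⌊14086/2315⌋ = 6, remainder 196
⌊2315/196⌋ = 11, remainder 159
⌊196/159⌋ = 1, remainder 37
⌊159/37⌋ = 4, remainder 11
⌊37/11⌋ = 3, remainder 4
⌊11/4⌋ = 2, remainder 3
⌊4/3⌋ = 1, remainder 1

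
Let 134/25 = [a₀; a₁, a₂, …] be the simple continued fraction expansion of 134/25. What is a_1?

134 ÷ 25 → quotient 5, remainder 9
25 ÷ 9 → quotient 2, remainder 7

2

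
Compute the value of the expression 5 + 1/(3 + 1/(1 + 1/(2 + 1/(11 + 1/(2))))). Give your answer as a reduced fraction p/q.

1376/261

a_0 = 5: 5/1
a_1 = 3: 16/3
a_2 = 1: 21/4
a_3 = 2: 58/11
a_4 = 11: 659/125
a_5 = 2: 1376/261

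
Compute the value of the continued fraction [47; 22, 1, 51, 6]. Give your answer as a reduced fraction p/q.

338384/7193

a_0 = 47: 47/1
a_1 = 22: 1035/22
a_2 = 1: 1082/23
a_3 = 51: 56217/1195
a_4 = 6: 338384/7193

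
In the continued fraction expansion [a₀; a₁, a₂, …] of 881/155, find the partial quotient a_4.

Apply division with remainder until the remainder is 0:
881 = 5·155 + 106, so a_0 = 5
155 = 1·106 + 49, so a_1 = 1
106 = 2·49 + 8, so a_2 = 2
49 = 6·8 + 1, so a_3 = 6
8 = 8·1 + 0, so a_4 = 8

8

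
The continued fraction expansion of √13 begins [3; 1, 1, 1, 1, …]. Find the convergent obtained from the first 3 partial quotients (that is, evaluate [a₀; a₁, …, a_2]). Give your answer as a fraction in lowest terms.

7/2

Start with 1.
1 + 1/(1/1) = 1 + 1/1 = 2/1
3 + 1/(2/1) = 3 + 1/2 = 7/2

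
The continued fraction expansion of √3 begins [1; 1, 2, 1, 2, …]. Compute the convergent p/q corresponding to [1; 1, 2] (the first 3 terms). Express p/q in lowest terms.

5/3

a_0 = 1: 1/1
a_1 = 1: 2/1
a_2 = 2: 5/3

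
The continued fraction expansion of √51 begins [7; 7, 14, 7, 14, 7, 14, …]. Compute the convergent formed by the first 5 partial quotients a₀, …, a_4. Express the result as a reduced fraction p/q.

70693/9899

Start with 14.
7 + 1/(14/1) = 7 + 1/14 = 99/14
14 + 1/(99/14) = 14 + 14/99 = 1400/99
7 + 1/(1400/99) = 7 + 99/1400 = 9899/1400
7 + 1/(9899/1400) = 7 + 1400/9899 = 70693/9899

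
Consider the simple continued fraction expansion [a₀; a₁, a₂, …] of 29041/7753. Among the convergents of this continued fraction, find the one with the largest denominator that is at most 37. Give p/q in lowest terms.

15/4

List convergents until the denominator exceeds the bound:
a_0 = 3: 3/1  (≤ bound)
a_1 = 1: 4/1  (≤ bound)
a_2 = 2: 11/3  (≤ bound)
a_3 = 1: 15/4  (≤ bound)
a_4 = 14: 221/59  (> 37, stop)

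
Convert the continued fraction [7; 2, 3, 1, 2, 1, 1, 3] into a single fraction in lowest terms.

1570/211

a_0 = 7: 7/1
a_1 = 2: 15/2
a_2 = 3: 52/7
a_3 = 1: 67/9
a_4 = 2: 186/25
a_5 = 1: 253/34
a_6 = 1: 439/59
a_7 = 3: 1570/211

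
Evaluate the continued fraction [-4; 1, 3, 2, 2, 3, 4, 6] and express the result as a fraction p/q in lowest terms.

-6476/2007

a_0 = -4: -4/1
a_1 = 1: -3/1
a_2 = 3: -13/4
a_3 = 2: -29/9
a_4 = 2: -71/22
a_5 = 3: -242/75
a_6 = 4: -1039/322
a_7 = 6: -6476/2007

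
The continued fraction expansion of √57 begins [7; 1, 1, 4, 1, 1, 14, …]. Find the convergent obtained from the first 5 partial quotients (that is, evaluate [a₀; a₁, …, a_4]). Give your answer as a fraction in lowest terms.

Use the convergent recurrence hₖ = aₖ·hₖ₋₁ + hₖ₋₂ (and likewise for the denominators kₖ):
a_0 = 7: 7/1
a_1 = 1: 8/1
a_2 = 1: 15/2
a_3 = 4: 68/9
a_4 = 1: 83/11

83/11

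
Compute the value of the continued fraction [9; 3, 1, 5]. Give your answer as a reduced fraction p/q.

213/23

Start with 5.
1 + 1/(5/1) = 1 + 1/5 = 6/5
3 + 1/(6/5) = 3 + 5/6 = 23/6
9 + 1/(23/6) = 9 + 6/23 = 213/23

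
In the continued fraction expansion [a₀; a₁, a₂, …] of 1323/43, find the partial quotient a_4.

3

1323 ÷ 43 → quotient 30, remainder 33
43 ÷ 33 → quotient 1, remainder 10
33 ÷ 10 → quotient 3, remainder 3
10 ÷ 3 → quotient 3, remainder 1
3 ÷ 1 → quotient 3, remainder 0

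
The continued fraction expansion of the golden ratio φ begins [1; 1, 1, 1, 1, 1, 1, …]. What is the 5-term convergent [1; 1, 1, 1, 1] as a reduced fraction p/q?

a_0 = 1: 1/1
a_1 = 1: 2/1
a_2 = 1: 3/2
a_3 = 1: 5/3
a_4 = 1: 8/5

8/5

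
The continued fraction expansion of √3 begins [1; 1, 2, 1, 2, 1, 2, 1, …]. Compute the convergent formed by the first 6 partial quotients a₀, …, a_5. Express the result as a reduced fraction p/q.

26/15

Start with 1.
2 + 1/(1/1) = 2 + 1/1 = 3/1
1 + 1/(3/1) = 1 + 1/3 = 4/3
2 + 1/(4/3) = 2 + 3/4 = 11/4
1 + 1/(11/4) = 1 + 4/11 = 15/11
1 + 1/(15/11) = 1 + 11/15 = 26/15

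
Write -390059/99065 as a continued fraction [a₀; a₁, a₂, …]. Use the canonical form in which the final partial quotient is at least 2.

[-4; 15, 1, 40, 15, 10]

Repeatedly divide and take the remainder:
-390059 = -4·99065 + 6201, so a_0 = -4
99065 = 15·6201 + 6050, so a_1 = 15
6201 = 1·6050 + 151, so a_2 = 1
6050 = 40·151 + 10, so a_3 = 40
151 = 15·10 + 1, so a_4 = 15
10 = 10·1 + 0, so a_5 = 10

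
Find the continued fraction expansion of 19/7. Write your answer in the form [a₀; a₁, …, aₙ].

[2; 1, 2, 2]

⌊19/7⌋ = 2, remainder 5
⌊7/5⌋ = 1, remainder 2
⌊5/2⌋ = 2, remainder 1
⌊2/1⌋ = 2, remainder 0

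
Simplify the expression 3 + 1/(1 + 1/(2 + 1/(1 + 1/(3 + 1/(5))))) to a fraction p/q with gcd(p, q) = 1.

295/79

Start with 5.
3 + 1/(5/1) = 3 + 1/5 = 16/5
1 + 1/(16/5) = 1 + 5/16 = 21/16
2 + 1/(21/16) = 2 + 16/21 = 58/21
1 + 1/(58/21) = 1 + 21/58 = 79/58
3 + 1/(79/58) = 3 + 58/79 = 295/79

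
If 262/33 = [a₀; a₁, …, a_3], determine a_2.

262 = 7·33 + 31, so a_0 = 7
33 = 1·31 + 2, so a_1 = 1
31 = 15·2 + 1, so a_2 = 15

15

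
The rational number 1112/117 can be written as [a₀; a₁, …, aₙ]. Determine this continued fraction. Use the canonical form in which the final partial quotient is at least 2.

1112 = 9·117 + 59, so a_0 = 9
117 = 1·59 + 58, so a_1 = 1
59 = 1·58 + 1, so a_2 = 1
58 = 58·1 + 0, so a_3 = 58

[9; 1, 1, 58]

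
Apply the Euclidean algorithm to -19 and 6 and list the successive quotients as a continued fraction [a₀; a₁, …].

[-4; 1, 5]

Run the Euclidean algorithm, recording each quotient:
⌊-19/6⌋ = -4, remainder 5
⌊6/5⌋ = 1, remainder 1
⌊5/1⌋ = 5, remainder 0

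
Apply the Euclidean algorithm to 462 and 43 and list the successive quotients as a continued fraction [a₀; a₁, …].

[10; 1, 2, 1, 10]

462 ÷ 43 → quotient 10, remainder 32
43 ÷ 32 → quotient 1, remainder 11
32 ÷ 11 → quotient 2, remainder 10
11 ÷ 10 → quotient 1, remainder 1
10 ÷ 1 → quotient 10, remainder 0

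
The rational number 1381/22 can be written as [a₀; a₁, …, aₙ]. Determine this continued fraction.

[62; 1, 3, 2, 2]

1381 = 62·22 + 17, so a_0 = 62
22 = 1·17 + 5, so a_1 = 1
17 = 3·5 + 2, so a_2 = 3
5 = 2·2 + 1, so a_3 = 2
2 = 2·1 + 0, so a_4 = 2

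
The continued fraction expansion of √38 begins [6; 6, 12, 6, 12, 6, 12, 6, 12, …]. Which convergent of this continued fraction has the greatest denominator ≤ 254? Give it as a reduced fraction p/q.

450/73

a_0 = 6: 6/1  (≤ bound)
a_1 = 6: 37/6  (≤ bound)
a_2 = 12: 450/73  (≤ bound)
a_3 = 6: 2737/444  (> 254, stop)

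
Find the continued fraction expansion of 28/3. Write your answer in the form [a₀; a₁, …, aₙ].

⌊28/3⌋ = 9, remainder 1
⌊3/1⌋ = 3, remainder 0

[9; 3]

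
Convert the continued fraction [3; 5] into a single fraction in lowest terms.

16/5

Start with 5.
3 + 1/(5/1) = 3 + 1/5 = 16/5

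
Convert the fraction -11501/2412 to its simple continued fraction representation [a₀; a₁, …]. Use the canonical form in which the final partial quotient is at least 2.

-11501 = -5·2412 + 559, so a_0 = -5
2412 = 4·559 + 176, so a_1 = 4
559 = 3·176 + 31, so a_2 = 3
176 = 5·31 + 21, so a_3 = 5
31 = 1·21 + 10, so a_4 = 1
21 = 2·10 + 1, so a_5 = 2
10 = 10·1 + 0, so a_6 = 10

[-5; 4, 3, 5, 1, 2, 10]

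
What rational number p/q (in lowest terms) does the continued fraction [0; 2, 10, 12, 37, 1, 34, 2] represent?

326926/686275

Start with 2.
34 + 1/(2/1) = 34 + 1/2 = 69/2
1 + 1/(69/2) = 1 + 2/69 = 71/69
37 + 1/(71/69) = 37 + 69/71 = 2696/71
12 + 1/(2696/71) = 12 + 71/2696 = 32423/2696
10 + 1/(32423/2696) = 10 + 2696/32423 = 326926/32423
2 + 1/(326926/32423) = 2 + 32423/326926 = 686275/326926
0 + 1/(686275/326926) = 0 + 326926/686275 = 326926/686275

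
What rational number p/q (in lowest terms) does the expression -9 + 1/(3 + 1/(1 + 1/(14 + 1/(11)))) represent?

-5711/653

a_0 = -9: -9/1
a_1 = 3: -26/3
a_2 = 1: -35/4
a_3 = 14: -516/59
a_4 = 11: -5711/653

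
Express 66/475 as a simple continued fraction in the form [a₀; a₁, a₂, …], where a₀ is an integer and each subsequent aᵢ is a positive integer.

[0; 7, 5, 13]

⌊66/475⌋ = 0, remainder 66
⌊475/66⌋ = 7, remainder 13
⌊66/13⌋ = 5, remainder 1
⌊13/1⌋ = 13, remainder 0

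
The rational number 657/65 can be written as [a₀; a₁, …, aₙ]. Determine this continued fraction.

[10; 9, 3, 2]

Apply division with remainder until the remainder is 0:
⌊657/65⌋ = 10, remainder 7
⌊65/7⌋ = 9, remainder 2
⌊7/2⌋ = 3, remainder 1
⌊2/1⌋ = 2, remainder 0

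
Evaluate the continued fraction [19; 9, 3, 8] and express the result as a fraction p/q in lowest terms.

4452/233

Build up convergents one term at a time:
a_0 = 19: 19/1
a_1 = 9: 172/9
a_2 = 3: 535/28
a_3 = 8: 4452/233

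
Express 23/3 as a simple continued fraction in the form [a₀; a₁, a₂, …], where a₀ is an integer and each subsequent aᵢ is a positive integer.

Run the Euclidean algorithm, recording each quotient:
⌊23/3⌋ = 7, remainder 2
⌊3/2⌋ = 1, remainder 1
⌊2/1⌋ = 2, remainder 0

[7; 1, 2]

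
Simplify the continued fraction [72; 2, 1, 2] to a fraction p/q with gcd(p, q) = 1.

a_0 = 72: 72/1
a_1 = 2: 145/2
a_2 = 1: 217/3
a_3 = 2: 579/8

579/8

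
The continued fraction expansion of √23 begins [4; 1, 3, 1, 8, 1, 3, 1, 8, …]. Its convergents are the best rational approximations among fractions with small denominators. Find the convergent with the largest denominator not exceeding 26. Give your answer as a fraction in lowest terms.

a_0 = 4: 4/1  (≤ bound)
a_1 = 1: 5/1  (≤ bound)
a_2 = 3: 19/4  (≤ bound)
a_3 = 1: 24/5  (≤ bound)
a_4 = 8: 211/44  (> 26, stop)

24/5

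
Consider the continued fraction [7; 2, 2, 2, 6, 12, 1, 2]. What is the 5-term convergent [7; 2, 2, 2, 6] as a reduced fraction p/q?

571/77

Start with 6.
2 + 1/(6/1) = 2 + 1/6 = 13/6
2 + 1/(13/6) = 2 + 6/13 = 32/13
2 + 1/(32/13) = 2 + 13/32 = 77/32
7 + 1/(77/32) = 7 + 32/77 = 571/77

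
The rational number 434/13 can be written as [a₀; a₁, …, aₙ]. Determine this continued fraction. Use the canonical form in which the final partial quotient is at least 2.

434 = 33·13 + 5, so a_0 = 33
13 = 2·5 + 3, so a_1 = 2
5 = 1·3 + 2, so a_2 = 1
3 = 1·2 + 1, so a_3 = 1
2 = 2·1 + 0, so a_4 = 2

[33; 2, 1, 1, 2]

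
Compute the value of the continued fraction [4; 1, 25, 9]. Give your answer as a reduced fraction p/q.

Start with 9.
25 + 1/(9/1) = 25 + 1/9 = 226/9
1 + 1/(226/9) = 1 + 9/226 = 235/226
4 + 1/(235/226) = 4 + 226/235 = 1166/235

1166/235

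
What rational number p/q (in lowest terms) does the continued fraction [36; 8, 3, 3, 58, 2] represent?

352572/9761

Start with 2.
58 + 1/(2/1) = 58 + 1/2 = 117/2
3 + 1/(117/2) = 3 + 2/117 = 353/117
3 + 1/(353/117) = 3 + 117/353 = 1176/353
8 + 1/(1176/353) = 8 + 353/1176 = 9761/1176
36 + 1/(9761/1176) = 36 + 1176/9761 = 352572/9761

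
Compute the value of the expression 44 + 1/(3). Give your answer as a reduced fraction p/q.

133/3

Collapse the nested fraction from the inside out:
Start with 3.
44 + 1/(3/1) = 44 + 1/3 = 133/3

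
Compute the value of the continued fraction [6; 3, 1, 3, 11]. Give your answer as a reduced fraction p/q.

Start with 11.
3 + 1/(11/1) = 3 + 1/11 = 34/11
1 + 1/(34/11) = 1 + 11/34 = 45/34
3 + 1/(45/34) = 3 + 34/45 = 169/45
6 + 1/(169/45) = 6 + 45/169 = 1059/169

1059/169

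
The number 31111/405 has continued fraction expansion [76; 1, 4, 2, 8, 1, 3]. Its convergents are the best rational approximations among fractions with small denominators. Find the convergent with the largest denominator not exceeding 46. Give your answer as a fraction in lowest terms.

List convergents until the denominator exceeds the bound:
a_0 = 76: 76/1  (≤ bound)
a_1 = 1: 77/1  (≤ bound)
a_2 = 4: 384/5  (≤ bound)
a_3 = 2: 845/11  (≤ bound)
a_4 = 8: 7144/93  (> 46, stop)

845/11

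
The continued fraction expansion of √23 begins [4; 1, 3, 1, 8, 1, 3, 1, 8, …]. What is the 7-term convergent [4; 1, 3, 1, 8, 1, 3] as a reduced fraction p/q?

916/191

Compute successive convergents:
a_0 = 4: 4/1
a_1 = 1: 5/1
a_2 = 3: 19/4
a_3 = 1: 24/5
a_4 = 8: 211/44
a_5 = 1: 235/49
a_6 = 3: 916/191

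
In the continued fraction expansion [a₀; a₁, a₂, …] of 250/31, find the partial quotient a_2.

2

Repeatedly divide and take the remainder:
⌊250/31⌋ = 8, remainder 2
⌊31/2⌋ = 15, remainder 1
⌊2/1⌋ = 2, remainder 0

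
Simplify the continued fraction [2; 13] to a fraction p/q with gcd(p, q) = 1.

27/13

a_0 = 2: 2/1
a_1 = 13: 27/13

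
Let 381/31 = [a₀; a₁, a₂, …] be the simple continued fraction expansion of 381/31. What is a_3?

4

⌊381/31⌋ = 12, remainder 9
⌊31/9⌋ = 3, remainder 4
⌊9/4⌋ = 2, remainder 1
⌊4/1⌋ = 4, remainder 0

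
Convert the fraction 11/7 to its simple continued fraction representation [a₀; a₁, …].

[1; 1, 1, 3]

11 ÷ 7 → quotient 1, remainder 4
7 ÷ 4 → quotient 1, remainder 3
4 ÷ 3 → quotient 1, remainder 1
3 ÷ 1 → quotient 3, remainder 0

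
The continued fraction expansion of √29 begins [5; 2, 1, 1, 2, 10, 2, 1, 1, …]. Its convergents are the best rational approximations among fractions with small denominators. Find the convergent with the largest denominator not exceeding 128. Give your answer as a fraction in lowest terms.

70/13

a_0 = 5: 5/1  (≤ bound)
a_1 = 2: 11/2  (≤ bound)
a_2 = 1: 16/3  (≤ bound)
a_3 = 1: 27/5  (≤ bound)
a_4 = 2: 70/13  (≤ bound)
a_5 = 10: 727/135  (> 128, stop)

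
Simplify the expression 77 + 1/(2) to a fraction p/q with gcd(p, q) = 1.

Start with 2.
77 + 1/(2/1) = 77 + 1/2 = 155/2

155/2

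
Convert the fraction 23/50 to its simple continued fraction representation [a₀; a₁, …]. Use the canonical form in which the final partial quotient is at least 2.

[0; 2, 5, 1, 3]

23 = 0·50 + 23, so a_0 = 0
50 = 2·23 + 4, so a_1 = 2
23 = 5·4 + 3, so a_2 = 5
4 = 1·3 + 1, so a_3 = 1
3 = 3·1 + 0, so a_4 = 3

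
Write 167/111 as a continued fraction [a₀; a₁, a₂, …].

[1; 1, 1, 55]

167 ÷ 111 → quotient 1, remainder 56
111 ÷ 56 → quotient 1, remainder 55
56 ÷ 55 → quotient 1, remainder 1
55 ÷ 1 → quotient 55, remainder 0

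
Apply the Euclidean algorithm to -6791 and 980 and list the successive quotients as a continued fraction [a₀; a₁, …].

-6791 = -7·980 + 69, so a_0 = -7
980 = 14·69 + 14, so a_1 = 14
69 = 4·14 + 13, so a_2 = 4
14 = 1·13 + 1, so a_3 = 1
13 = 13·1 + 0, so a_4 = 13

[-7; 14, 4, 1, 13]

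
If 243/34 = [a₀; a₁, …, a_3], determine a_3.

Apply division with remainder until the remainder is 0:
243 = 7·34 + 5, so a_0 = 7
34 = 6·5 + 4, so a_1 = 6
5 = 1·4 + 1, so a_2 = 1
4 = 4·1 + 0, so a_3 = 4

4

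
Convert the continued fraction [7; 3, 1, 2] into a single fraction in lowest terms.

a_0 = 7: 7/1
a_1 = 3: 22/3
a_2 = 1: 29/4
a_3 = 2: 80/11

80/11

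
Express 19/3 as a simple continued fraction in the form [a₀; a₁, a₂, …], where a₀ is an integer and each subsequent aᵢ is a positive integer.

19 = 6·3 + 1, so a_0 = 6
3 = 3·1 + 0, so a_1 = 3

[6; 3]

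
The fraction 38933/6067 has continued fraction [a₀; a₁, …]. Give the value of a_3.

⌊38933/6067⌋ = 6, remainder 2531
⌊6067/2531⌋ = 2, remainder 1005
⌊2531/1005⌋ = 2, remainder 521
⌊1005/521⌋ = 1, remainder 484

1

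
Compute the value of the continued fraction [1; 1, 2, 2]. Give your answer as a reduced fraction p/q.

Starting at the tail and folding back:
Start with 2.
2 + 1/(2/1) = 2 + 1/2 = 5/2
1 + 1/(5/2) = 1 + 2/5 = 7/5
1 + 1/(7/5) = 1 + 5/7 = 12/7

12/7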